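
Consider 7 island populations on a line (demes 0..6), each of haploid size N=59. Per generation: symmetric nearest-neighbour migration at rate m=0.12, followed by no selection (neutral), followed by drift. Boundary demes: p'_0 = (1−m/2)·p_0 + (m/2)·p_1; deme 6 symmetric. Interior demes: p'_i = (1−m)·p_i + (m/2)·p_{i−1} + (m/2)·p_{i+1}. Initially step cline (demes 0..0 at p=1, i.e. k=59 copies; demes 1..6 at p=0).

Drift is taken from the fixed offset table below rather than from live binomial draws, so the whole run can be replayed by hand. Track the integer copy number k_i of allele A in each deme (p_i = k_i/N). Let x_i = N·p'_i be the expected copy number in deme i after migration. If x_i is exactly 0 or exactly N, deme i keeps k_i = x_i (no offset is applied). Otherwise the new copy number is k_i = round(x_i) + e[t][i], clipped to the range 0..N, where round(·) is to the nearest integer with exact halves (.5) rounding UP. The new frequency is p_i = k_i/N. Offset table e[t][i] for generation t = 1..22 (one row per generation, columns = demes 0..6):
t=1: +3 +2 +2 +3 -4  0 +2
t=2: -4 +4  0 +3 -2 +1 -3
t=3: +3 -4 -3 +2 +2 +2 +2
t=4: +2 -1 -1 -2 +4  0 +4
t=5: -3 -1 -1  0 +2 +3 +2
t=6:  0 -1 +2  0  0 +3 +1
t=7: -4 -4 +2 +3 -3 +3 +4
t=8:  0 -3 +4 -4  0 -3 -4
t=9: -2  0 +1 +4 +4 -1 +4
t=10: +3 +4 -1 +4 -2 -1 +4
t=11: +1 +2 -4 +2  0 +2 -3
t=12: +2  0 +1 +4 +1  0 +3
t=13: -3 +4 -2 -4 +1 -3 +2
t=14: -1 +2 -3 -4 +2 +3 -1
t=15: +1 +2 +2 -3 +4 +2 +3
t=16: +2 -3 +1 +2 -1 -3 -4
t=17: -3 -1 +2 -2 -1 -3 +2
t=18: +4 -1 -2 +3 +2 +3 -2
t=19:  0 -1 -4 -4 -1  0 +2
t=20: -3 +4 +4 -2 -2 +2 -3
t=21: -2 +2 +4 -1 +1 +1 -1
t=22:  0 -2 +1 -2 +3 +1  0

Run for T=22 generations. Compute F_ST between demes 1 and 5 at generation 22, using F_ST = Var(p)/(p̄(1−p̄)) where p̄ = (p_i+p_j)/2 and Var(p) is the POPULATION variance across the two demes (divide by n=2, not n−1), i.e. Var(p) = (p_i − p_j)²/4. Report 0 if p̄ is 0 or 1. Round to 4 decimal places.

t=0: k=[59 0 0 0 0 0 0]
t=1: x=[55.4600 3.5400 0.0000 0.0000 0.0000 0.0000 0.0000] k=[58 6 0 0 0 0 0]
t=2: x=[54.8800 8.7600 0.3600 0.0000 0.0000 0.0000 0.0000] k=[51 13 0 0 0 0 0]
t=3: x=[48.7200 14.5000 0.7800 0.0000 0.0000 0.0000 0.0000] k=[52 11 0 0 0 0 0]
t=4: x=[49.5400 12.8000 0.6600 0.0000 0.0000 0.0000 0.0000] k=[52 12 0 0 0 0 0]
t=5: x=[49.6000 13.6800 0.7200 0.0000 0.0000 0.0000 0.0000] k=[47 13 0 0 0 0 0]
t=6: x=[44.9600 14.2600 0.7800 0.0000 0.0000 0.0000 0.0000] k=[45 13 3 0 0 0 0]
t=7: x=[43.0800 14.3200 3.4200 0.1800 0.0000 0.0000 0.0000] k=[39 10 5 3 0 0 0]
t=8: x=[37.2600 11.4400 5.1800 2.9400 0.1800 0.0000 0.0000] k=[37 8 9 0 0 0 0]
t=9: x=[35.2600 9.8000 8.4000 0.5400 0.0000 0.0000 0.0000] k=[33 10 9 5 0 0 0]
t=10: x=[31.6200 11.3200 8.8200 4.9400 0.3000 0.0000 0.0000] k=[35 15 8 9 0 0 0]
t=11: x=[33.8000 15.7800 8.4800 8.4000 0.5400 0.0000 0.0000] k=[35 18 4 10 1 0 0]
t=12: x=[33.9800 18.1800 5.2000 9.1000 1.4800 0.0600 0.0000] k=[36 18 6 13 2 0 0]
t=13: x=[34.9200 18.3600 7.1400 11.9200 2.5400 0.1200 0.0000] k=[32 22 5 8 4 0 0]
t=14: x=[31.4000 21.5800 6.2000 7.5800 4.0000 0.2400 0.0000] k=[30 24 3 4 6 3 0]
t=15: x=[29.6400 23.1000 4.3200 4.0600 5.7000 3.0000 0.1800] k=[31 25 6 1 10 5 3]
t=16: x=[30.6400 24.2200 6.8400 1.8400 9.1600 5.1800 3.1200] k=[33 21 8 4 8 2 0]
t=17: x=[32.2800 20.9400 8.5400 4.4800 7.4000 2.2400 0.1200] k=[29 20 11 2 6 0 2]
t=18: x=[28.4600 20.0000 11.0000 2.7800 5.4000 0.4800 1.8800] k=[32 19 9 6 7 3 0]
t=19: x=[31.2200 19.1800 9.4200 6.2400 6.7000 3.0600 0.1800] k=[31 18 5 2 6 3 2]
t=20: x=[30.2200 18.0000 5.6000 2.4200 5.5800 3.1200 2.0600] k=[27 22 10 0 4 5 0]
t=21: x=[26.7000 21.5800 10.1200 0.8400 3.8200 4.6400 0.3000] k=[25 24 14 0 5 6 0]
t=22: x=[24.9400 23.4600 13.7600 1.1400 4.7600 5.5800 0.3600] k=[25 21 15 0 8 7 0]

0.0778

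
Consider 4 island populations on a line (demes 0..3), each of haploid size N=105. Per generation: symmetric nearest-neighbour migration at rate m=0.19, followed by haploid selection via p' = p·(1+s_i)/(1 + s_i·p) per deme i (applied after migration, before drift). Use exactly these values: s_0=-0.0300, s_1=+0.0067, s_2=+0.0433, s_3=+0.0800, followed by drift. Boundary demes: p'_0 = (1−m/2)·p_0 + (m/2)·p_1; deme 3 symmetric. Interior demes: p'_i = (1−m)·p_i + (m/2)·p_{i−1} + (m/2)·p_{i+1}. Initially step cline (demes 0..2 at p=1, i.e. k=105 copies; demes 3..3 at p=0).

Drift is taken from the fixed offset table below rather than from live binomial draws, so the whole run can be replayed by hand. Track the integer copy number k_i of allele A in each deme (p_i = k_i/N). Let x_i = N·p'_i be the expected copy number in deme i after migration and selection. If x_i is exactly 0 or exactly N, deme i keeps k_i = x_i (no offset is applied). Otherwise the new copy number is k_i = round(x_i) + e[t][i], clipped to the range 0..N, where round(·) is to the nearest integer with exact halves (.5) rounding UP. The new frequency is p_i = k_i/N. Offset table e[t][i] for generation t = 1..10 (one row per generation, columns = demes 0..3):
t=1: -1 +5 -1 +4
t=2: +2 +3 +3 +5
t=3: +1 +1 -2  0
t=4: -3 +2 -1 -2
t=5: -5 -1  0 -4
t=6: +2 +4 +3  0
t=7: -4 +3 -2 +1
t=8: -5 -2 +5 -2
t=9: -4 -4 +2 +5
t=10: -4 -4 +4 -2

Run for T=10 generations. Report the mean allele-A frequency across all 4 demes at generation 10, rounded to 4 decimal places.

0.8048

t=0: k=[105 105 105 0]
t=1: x=[105.0000 105.0000 95.4011 10.6917] k=[105 105 94 15]
t=2: x=[105.0000 103.9619 88.1483 23.8957] k=[105 105 91 29]
t=3: x=[105.0000 103.6787 87.0788 36.7055] k=[105 105 85 37]
t=4: x=[105.0000 103.1124 83.0842 43.5072] k=[105 105 82 42]
t=5: x=[105.0000 102.8292 81.1748 47.7961] k=[105 102 81 44]
t=6: x=[104.7062 100.3199 80.2899 49.5234] k=[105 104 83 50]
t=7: x=[104.9021 102.1188 82.6156 55.1530] k=[101 105 81 56]
t=8: x=[101.2720 102.3573 81.6829 60.3604] k=[96 100 87 58]
t=9: x=[96.1359 98.4263 86.1447 62.7125] k=[92 94 88 68]
t=10: x=[91.8435 93.3096 87.3025 71.6748] k=[88 89 91 70]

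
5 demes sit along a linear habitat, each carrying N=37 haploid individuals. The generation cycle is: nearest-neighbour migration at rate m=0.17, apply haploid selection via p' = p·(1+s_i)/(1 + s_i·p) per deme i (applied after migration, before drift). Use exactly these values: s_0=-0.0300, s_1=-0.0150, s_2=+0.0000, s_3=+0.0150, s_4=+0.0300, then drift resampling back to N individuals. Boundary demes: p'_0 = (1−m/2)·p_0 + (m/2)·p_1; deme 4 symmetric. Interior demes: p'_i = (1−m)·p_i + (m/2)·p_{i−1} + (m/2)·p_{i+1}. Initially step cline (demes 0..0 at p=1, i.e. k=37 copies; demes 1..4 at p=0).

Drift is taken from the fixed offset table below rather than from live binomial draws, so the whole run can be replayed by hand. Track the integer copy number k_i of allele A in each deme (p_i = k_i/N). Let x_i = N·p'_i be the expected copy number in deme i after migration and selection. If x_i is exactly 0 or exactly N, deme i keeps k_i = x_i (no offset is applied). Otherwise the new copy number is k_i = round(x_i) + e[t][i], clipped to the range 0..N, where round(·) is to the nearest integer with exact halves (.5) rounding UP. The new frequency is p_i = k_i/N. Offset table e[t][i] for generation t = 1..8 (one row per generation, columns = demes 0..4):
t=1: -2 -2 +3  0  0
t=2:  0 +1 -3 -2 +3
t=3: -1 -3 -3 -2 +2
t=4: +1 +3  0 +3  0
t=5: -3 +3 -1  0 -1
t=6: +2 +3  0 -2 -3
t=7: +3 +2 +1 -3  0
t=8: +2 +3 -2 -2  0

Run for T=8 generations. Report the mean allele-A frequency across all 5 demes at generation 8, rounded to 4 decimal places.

0.2378

t=0: k=[37 0 0 0 0]
t=1: x=[33.7662 3.1018 0.0000 0.0000 0.0000] k=[32 1 0 0 0]
t=2: x=[29.1788 3.5018 0.0850 0.0000 0.0000] k=[29 5 0 0 0]
t=3: x=[26.7356 6.5333 0.4250 0.0000 0.0000] k=[26 4 0 0 0]
t=4: x=[23.8732 5.4593 0.3400 0.0000 0.0000] k=[25 8 0 0 0]
t=5: x=[23.2932 8.6643 0.6800 0.0000 0.0000] k=[20 12 0 0 0]
t=6: x=[19.0386 11.5396 1.0200 0.0000 0.0000] k=[21 15 1 0 0]
t=7: x=[20.2111 14.1876 2.1050 0.0863 0.0000] k=[23 16 3 0 0]
t=8: x=[22.1350 15.3541 3.8500 0.2588 0.0000] k=[24 18 2 0 0]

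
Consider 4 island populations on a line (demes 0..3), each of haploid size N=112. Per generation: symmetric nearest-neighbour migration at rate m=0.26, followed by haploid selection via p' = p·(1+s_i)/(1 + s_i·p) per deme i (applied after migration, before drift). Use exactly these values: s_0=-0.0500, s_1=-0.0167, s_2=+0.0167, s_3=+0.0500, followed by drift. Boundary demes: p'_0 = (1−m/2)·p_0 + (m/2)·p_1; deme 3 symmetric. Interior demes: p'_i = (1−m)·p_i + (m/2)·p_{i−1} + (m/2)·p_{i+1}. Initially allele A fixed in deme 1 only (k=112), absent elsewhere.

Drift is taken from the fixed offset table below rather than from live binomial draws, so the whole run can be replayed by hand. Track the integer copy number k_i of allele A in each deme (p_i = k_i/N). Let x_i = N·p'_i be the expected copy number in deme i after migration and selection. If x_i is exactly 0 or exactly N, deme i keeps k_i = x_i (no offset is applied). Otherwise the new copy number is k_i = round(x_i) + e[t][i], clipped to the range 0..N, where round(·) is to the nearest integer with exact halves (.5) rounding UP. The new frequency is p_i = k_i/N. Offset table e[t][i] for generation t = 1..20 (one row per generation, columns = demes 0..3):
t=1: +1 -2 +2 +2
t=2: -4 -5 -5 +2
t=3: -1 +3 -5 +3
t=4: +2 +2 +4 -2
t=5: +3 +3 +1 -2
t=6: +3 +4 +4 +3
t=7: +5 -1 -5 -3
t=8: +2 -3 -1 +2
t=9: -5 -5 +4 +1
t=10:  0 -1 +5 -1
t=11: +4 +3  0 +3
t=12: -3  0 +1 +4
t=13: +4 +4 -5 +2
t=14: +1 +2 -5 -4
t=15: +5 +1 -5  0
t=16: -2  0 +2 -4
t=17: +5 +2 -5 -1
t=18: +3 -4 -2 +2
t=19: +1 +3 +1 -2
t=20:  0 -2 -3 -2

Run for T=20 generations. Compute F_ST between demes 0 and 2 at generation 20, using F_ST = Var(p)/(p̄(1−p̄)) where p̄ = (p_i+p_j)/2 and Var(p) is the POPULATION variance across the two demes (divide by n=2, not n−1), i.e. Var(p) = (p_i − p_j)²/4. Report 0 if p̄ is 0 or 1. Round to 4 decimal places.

0.0083

t=0: k=[0 112 0 0]
t=1: x=[13.9225 82.5156 14.7711 0.0000] k=[15 81 17 0]
t=2: x=[22.6393 63.6378 23.4153 2.3182] k=[19 59 18 4]
t=3: x=[23.2411 48.0075 21.7993 6.0952] k=[22 51 17 9]
t=4: x=[24.7664 42.3655 20.6576 10.4950] k=[27 44 25 8]
t=5: x=[28.1161 38.8914 25.5855 10.6719] k=[31 42 27 9]
t=6: x=[31.2611 38.1950 26.9475 11.8470] k=[34 42 31 15]
t=7: x=[33.8170 39.1003 30.7178 17.7983] k=[39 38 26 15]
t=8: x=[37.5786 36.1564 26.4633 17.1259] k=[40 33 25 19]
t=9: x=[37.7951 32.4803 25.5855 20.5872] k=[33 27 30 22]
t=10: x=[31.0557 27.8164 28.9239 23.9457] k=[31 27 34 23]
t=11: x=[29.3554 28.0742 32.0375 25.3748] k=[33 31 32 28]
t=12: x=[31.5643 31.0109 31.7252 29.5695] k=[29 31 33 34]
t=13: x=[28.1649 30.6239 33.2559 35.0338] k=[32 35 28 37]
t=14: x=[31.2220 33.3046 30.4458 37.0292] k=[32 35 25 33]
t=15: x=[31.2220 32.9172 27.6837 33.0859] k=[36 34 23 33]
t=16: x=[34.5035 32.4405 26.0597 32.8205] k=[33 32 28 29]
t=17: x=[31.6915 31.2293 29.0045 29.9278] k=[37 33 24 29]
t=18: x=[35.2297 31.9639 26.1505 29.3955] k=[38 28 24 31]
t=19: x=[35.4457 28.4213 25.7570 31.1757] k=[36 31 27 29]
t=20: x=[34.1210 30.7529 28.1274 29.7947] k=[34 29 25 28]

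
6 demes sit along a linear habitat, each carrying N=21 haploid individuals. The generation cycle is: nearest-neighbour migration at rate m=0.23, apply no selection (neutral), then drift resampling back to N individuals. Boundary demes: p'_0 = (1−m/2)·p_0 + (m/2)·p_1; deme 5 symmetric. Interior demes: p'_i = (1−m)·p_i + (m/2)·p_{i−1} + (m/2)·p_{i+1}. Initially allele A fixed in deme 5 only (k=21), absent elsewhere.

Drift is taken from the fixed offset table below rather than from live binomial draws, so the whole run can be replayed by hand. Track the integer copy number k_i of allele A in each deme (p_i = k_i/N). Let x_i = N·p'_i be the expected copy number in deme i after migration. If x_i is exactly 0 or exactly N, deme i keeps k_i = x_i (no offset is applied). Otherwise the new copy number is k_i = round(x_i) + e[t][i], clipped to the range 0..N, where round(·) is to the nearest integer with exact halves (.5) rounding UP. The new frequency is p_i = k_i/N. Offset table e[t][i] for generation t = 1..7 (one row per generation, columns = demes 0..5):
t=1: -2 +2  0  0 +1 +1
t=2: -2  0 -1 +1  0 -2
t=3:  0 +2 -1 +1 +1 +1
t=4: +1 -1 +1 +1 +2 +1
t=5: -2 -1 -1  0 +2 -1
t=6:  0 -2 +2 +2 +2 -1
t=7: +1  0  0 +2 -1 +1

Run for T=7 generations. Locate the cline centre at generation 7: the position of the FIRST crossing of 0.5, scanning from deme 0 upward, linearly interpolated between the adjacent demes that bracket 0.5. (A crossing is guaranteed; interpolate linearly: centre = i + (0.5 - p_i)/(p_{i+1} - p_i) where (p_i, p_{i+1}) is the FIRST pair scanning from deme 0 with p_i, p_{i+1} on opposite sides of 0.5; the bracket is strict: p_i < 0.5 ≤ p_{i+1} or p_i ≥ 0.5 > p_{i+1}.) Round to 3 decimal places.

t=0: k=[0 0 0 0 0 21]
t=1: x=[0.0000 0.0000 0.0000 0.0000 2.4150 18.5850] k=[0 0 0 0 3 20]
t=2: x=[0.0000 0.0000 0.0000 0.3450 4.6100 18.0450] k=[0 0 0 1 5 16]
t=3: x=[0.0000 0.0000 0.1150 1.3450 5.8050 14.7350] k=[0 0 0 2 7 16]
t=4: x=[0.0000 0.0000 0.2300 2.3450 7.4600 14.9650] k=[0 0 1 3 9 16]
t=5: x=[0.0000 0.1150 1.1150 3.4600 9.1150 15.1950] k=[0 0 0 3 11 14]
t=6: x=[0.0000 0.0000 0.3450 3.5750 10.4250 13.6550] k=[0 0 2 6 12 13]
t=7: x=[0.0000 0.2300 2.2300 6.2300 11.4250 12.8850] k=[0 0 2 8 10 14]

4.125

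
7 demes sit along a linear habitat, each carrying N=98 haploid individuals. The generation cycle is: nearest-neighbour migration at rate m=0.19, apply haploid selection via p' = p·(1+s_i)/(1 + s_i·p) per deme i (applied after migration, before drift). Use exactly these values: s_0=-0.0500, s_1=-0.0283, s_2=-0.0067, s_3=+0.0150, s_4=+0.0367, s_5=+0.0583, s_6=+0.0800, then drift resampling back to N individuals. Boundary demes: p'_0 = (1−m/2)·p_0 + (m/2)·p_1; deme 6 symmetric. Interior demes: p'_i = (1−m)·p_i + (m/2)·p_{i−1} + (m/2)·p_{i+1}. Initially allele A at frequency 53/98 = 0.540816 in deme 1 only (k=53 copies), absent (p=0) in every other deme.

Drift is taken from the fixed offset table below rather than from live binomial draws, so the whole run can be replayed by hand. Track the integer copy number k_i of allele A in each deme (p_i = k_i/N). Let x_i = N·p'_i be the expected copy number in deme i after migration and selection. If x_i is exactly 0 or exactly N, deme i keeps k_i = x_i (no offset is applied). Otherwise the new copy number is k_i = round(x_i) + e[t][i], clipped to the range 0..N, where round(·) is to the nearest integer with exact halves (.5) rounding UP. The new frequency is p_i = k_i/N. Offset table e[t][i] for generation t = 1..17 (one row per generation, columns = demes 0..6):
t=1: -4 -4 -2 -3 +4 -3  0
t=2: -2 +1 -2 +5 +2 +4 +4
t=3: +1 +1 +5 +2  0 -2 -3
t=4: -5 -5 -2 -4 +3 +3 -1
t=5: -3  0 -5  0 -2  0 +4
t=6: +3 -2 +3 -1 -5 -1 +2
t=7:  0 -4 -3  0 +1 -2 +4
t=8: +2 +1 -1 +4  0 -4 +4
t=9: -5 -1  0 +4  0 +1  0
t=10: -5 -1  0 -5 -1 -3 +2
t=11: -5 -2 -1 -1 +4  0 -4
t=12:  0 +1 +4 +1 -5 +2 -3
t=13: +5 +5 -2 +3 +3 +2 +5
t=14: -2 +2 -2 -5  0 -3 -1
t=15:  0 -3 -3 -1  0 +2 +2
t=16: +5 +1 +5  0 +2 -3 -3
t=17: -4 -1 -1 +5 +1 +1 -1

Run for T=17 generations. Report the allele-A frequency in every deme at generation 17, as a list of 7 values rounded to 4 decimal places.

[0.0306, 0.0408, 0.0408, 0.0816, 0.0714, 0.0408, 0.0204]

t=0: k=[0 53 0 0 0 0 0]
t=1: x=[4.7956 42.2387 5.0030 0.0000 0.0000 0.0000 0.0000] k=[1 38 3 0 0 0 0]
t=2: x=[4.2992 30.5531 6.0020 0.2893 0.0000 0.0000 0.0000] k=[2 32 4 5 0 0 0]
t=3: x=[4.6189 25.9388 6.7128 4.4934 0.4923 0.0000 0.0000] k=[6 27 12 6 0 0 0]
t=4: x=[7.6264 23.0698 12.7801 6.0844 0.5908 0.0000 0.0000] k=[3 18 11 2 4 0 0]
t=5: x=[4.2133 15.5311 10.7455 3.0892 3.5513 0.4021 0.0000] k=[1 16 6 3 2 0 0]
t=6: x=[2.3066 13.2917 6.6234 3.2363 1.9735 0.2011 0.0000] k=[5 11 10 2 0 0 0]
t=7: x=[5.3066 10.0726 9.2784 2.6075 0.1970 0.0000 0.0000] k=[5 6 6 3 1 0 0]
t=8: x=[4.8529 5.7477 5.6789 3.1399 1.1347 0.1005 0.0000] k=[7 7 5 7 1 0 0]
t=9: x=[6.6738 6.6303 5.3459 6.3276 1.5283 0.1005 0.0000] k=[2 6 5 10 2 1 0]
t=10: x=[2.2637 5.3772 5.5348 8.8846 2.7601 1.0577 0.1026] k=[0 4 6 4 2 0 2]
t=11: x=[0.3611 3.7063 5.5845 4.0575 2.0718 0.4021 1.9519] k=[0 2 5 3 6 0 0]
t=12: x=[0.1805 2.0369 4.4961 3.5252 5.3236 0.6030 0.0000] k=[0 3 8 5 0 3 0]
t=13: x=[0.2708 3.1026 7.1951 4.8786 0.7877 2.5680 0.3077] k=[5 8 5 8 4 5 5]
t=14: x=[5.0343 7.2353 5.5348 7.4367 4.6315 5.1759 5.3780] k=[3 9 4 2 5 2 4]
t=15: x=[3.3977 7.7477 4.2575 2.5112 4.5850 2.6154 4.1020] k=[3 5 1 2 5 5 6]
t=16: x=[3.0354 4.3101 1.4653 2.2221 4.8794 5.3757 6.3468] k=[8 5 6 2 7 2 3]
t=17: x=[7.3582 5.2359 5.4901 2.8966 6.2579 2.7157 3.1300] k=[3 4 4 8 7 4 2]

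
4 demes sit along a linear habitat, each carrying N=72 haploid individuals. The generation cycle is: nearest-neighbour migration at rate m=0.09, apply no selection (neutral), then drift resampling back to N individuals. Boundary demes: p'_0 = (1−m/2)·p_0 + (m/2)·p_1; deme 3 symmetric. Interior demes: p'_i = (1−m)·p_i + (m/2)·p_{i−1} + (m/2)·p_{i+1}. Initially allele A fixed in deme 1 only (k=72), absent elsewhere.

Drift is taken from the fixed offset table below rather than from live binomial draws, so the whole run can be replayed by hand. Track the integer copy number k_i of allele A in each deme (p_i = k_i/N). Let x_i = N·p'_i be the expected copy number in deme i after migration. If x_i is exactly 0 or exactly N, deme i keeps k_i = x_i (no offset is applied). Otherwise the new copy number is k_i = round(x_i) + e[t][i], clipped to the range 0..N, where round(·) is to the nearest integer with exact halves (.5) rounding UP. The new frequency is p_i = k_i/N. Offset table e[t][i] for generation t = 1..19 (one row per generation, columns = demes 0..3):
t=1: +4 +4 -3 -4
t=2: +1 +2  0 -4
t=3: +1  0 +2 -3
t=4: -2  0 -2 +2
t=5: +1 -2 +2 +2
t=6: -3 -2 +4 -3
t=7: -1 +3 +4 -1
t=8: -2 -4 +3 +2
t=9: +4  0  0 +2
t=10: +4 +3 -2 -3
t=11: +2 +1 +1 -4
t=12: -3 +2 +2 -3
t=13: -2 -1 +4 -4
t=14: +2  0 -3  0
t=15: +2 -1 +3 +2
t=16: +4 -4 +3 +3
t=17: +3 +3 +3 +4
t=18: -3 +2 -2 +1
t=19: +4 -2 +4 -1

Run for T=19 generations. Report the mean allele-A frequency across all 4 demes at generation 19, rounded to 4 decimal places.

0.4167

t=0: k=[0 72 0 0]
t=1: x=[3.2400 65.5200 3.2400 0.0000] k=[7 70 0 0]
t=2: x=[9.8350 64.0150 3.1500 0.0000] k=[11 66 3 0]
t=3: x=[13.4750 60.6900 5.7000 0.1350] k=[14 61 8 0]
t=4: x=[16.1150 56.5000 10.0250 0.3600] k=[14 57 8 2]
t=5: x=[15.9350 52.8600 9.9350 2.2700] k=[17 51 12 4]
t=6: x=[18.5300 47.7150 13.3950 4.3600] k=[16 46 17 1]
t=7: x=[17.3500 43.3450 17.5850 1.7200] k=[16 46 22 1]
t=8: x=[17.3500 43.5700 22.1350 1.9450] k=[15 40 25 4]
t=9: x=[16.1250 38.2000 24.7300 4.9450] k=[20 38 25 7]
t=10: x=[20.8100 36.6050 24.7750 7.8100] k=[25 40 23 5]
t=11: x=[25.6750 38.5600 22.9550 5.8100] k=[28 40 24 2]
t=12: x=[28.5400 38.7400 23.7300 2.9900] k=[26 41 26 0]
t=13: x=[26.6750 39.6500 25.5050 1.1700] k=[25 39 30 0]
t=14: x=[25.6300 37.9650 29.0550 1.3500] k=[28 38 26 1]
t=15: x=[28.4500 37.0100 25.4150 2.1250] k=[30 36 28 4]
t=16: x=[30.2700 35.3700 27.2800 5.0800] k=[34 31 30 8]
t=17: x=[33.8650 31.0900 29.0550 8.9900] k=[37 34 32 13]
t=18: x=[36.8650 34.0450 31.2350 13.8550] k=[34 36 29 15]
t=19: x=[34.0900 35.5950 28.6850 15.6300] k=[38 34 33 15]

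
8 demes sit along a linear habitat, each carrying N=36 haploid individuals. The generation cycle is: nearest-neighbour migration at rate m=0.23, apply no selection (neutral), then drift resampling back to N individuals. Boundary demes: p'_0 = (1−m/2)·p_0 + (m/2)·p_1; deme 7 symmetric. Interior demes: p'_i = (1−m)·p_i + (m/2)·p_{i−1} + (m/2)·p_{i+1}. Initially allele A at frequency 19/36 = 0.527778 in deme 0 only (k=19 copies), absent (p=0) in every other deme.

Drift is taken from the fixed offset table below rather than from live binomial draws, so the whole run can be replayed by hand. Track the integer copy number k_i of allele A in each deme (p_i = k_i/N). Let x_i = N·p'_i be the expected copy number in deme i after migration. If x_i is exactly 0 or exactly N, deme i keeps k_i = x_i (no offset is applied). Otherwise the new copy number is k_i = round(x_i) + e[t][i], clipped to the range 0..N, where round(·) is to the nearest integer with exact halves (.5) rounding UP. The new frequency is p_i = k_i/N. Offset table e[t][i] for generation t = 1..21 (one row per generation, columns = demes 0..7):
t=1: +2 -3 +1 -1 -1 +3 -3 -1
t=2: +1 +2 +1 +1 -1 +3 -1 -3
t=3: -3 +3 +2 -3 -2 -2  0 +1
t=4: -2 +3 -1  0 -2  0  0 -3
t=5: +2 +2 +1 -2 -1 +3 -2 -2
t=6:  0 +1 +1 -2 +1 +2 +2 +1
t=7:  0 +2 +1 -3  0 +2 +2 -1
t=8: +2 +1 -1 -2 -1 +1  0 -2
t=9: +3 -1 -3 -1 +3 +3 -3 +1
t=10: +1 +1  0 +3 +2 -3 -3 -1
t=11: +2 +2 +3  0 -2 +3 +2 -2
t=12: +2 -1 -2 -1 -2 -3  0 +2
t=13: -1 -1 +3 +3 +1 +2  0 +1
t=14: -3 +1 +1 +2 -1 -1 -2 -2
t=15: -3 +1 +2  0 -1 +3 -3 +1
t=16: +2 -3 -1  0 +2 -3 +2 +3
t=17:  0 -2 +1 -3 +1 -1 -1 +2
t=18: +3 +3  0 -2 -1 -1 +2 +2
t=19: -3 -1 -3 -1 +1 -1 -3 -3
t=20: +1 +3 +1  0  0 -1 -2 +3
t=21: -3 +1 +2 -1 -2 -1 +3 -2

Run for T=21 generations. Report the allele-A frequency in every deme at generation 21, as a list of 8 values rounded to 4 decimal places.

[0.2778, 0.3889, 0.2500, 0.0556, 0.0278, 0.0000, 0.0000, 0.0000]

t=0: k=[19 0 0 0 0 0 0 0]
t=1: x=[16.8150 2.1850 0.0000 0.0000 0.0000 0.0000 0.0000 0.0000] k=[19 0 0 0 0 0 0 0]
t=2: x=[16.8150 2.1850 0.0000 0.0000 0.0000 0.0000 0.0000 0.0000] k=[18 4 0 0 0 0 0 0]
t=3: x=[16.3900 5.1500 0.4600 0.0000 0.0000 0.0000 0.0000 0.0000] k=[13 8 2 0 0 0 0 0]
t=4: x=[12.4250 7.8850 2.4600 0.2300 0.0000 0.0000 0.0000 0.0000] k=[10 11 1 0 0 0 0 0]
t=5: x=[10.1150 9.7350 2.0350 0.1150 0.0000 0.0000 0.0000 0.0000] k=[12 12 3 0 0 0 0 0]
t=6: x=[12.0000 10.9650 3.6900 0.3450 0.0000 0.0000 0.0000 0.0000] k=[12 12 5 0 0 0 0 0]
t=7: x=[12.0000 11.1950 5.2300 0.5750 0.0000 0.0000 0.0000 0.0000] k=[12 13 6 0 0 0 0 0]
t=8: x=[12.1150 12.0800 6.1150 0.6900 0.0000 0.0000 0.0000 0.0000] k=[14 13 5 0 0 0 0 0]
t=9: x=[13.8850 12.1950 5.3450 0.5750 0.0000 0.0000 0.0000 0.0000] k=[17 11 2 0 0 0 0 0]
t=10: x=[16.3100 10.6550 2.8050 0.2300 0.0000 0.0000 0.0000 0.0000] k=[17 12 3 3 0 0 0 0]
t=11: x=[16.4250 11.5400 4.0350 2.6550 0.3450 0.0000 0.0000 0.0000] k=[18 14 7 3 0 0 0 0]
t=12: x=[17.5400 13.6550 7.3450 3.1150 0.3450 0.0000 0.0000 0.0000] k=[20 13 5 2 0 0 0 0]
t=13: x=[19.1950 12.8850 5.5750 2.1150 0.2300 0.0000 0.0000 0.0000] k=[18 12 9 5 1 0 0 0]
t=14: x=[17.3100 12.3450 8.8850 5.0000 1.3450 0.1150 0.0000 0.0000] k=[14 13 10 7 0 0 0 0]
t=15: x=[13.8850 12.7700 10.0000 6.5400 0.8050 0.0000 0.0000 0.0000] k=[11 14 12 7 0 0 0 0]
t=16: x=[11.3450 13.4250 11.6550 6.7700 0.8050 0.0000 0.0000 0.0000] k=[13 10 11 7 3 0 0 0]
t=17: x=[12.6550 10.4600 10.4250 7.0000 3.1150 0.3450 0.0000 0.0000] k=[13 8 11 4 4 0 0 0]
t=18: x=[12.4250 8.9200 9.8500 4.8050 3.5400 0.4600 0.0000 0.0000] k=[15 12 10 3 3 0 0 0]
t=19: x=[14.6550 12.1150 9.4250 3.8050 2.6550 0.3450 0.0000 0.0000] k=[12 11 6 3 4 0 0 0]
t=20: x=[11.8850 10.5400 6.2300 3.4600 3.4250 0.4600 0.0000 0.0000] k=[13 14 7 3 3 0 0 0]
t=21: x=[13.1150 13.0800 7.3450 3.4600 2.6550 0.3450 0.0000 0.0000] k=[10 14 9 2 1 0 0 0]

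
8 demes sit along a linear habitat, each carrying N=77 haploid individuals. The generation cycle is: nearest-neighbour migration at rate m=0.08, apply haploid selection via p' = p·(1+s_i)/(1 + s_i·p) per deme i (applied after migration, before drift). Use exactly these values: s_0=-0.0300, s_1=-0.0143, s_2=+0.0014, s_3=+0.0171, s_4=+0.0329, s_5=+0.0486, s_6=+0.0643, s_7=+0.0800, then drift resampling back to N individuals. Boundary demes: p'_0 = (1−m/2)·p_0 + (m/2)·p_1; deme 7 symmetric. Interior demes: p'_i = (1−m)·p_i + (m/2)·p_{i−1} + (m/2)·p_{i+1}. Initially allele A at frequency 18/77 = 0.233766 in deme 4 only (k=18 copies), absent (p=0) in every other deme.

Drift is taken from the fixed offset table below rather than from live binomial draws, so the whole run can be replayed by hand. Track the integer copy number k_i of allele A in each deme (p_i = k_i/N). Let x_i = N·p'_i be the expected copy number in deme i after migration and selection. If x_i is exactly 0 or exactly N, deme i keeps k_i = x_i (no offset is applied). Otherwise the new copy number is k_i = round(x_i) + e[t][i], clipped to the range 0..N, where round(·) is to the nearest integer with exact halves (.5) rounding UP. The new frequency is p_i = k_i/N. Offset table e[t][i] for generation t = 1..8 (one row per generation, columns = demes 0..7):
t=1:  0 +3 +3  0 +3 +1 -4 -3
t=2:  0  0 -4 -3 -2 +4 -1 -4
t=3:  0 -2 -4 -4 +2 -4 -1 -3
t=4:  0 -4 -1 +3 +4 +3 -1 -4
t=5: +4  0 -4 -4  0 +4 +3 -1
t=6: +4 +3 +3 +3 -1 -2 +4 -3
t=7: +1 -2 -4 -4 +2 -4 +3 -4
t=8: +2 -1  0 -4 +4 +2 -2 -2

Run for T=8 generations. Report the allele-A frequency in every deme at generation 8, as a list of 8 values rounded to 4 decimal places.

t=0: k=[0 0 0 0 18 0 0 0]
t=1: x=[0.0000 0.0000 0.0000 0.7322 16.9846 0.7546 0.0000 0.0000] k=[0 0 0 1 20 2 0 0]
t=2: x=[0.0000 0.0000 0.0401 1.7487 18.9791 2.7637 0.0851 0.0000] k=[0 0 0 0 17 7 0 0]
t=3: x=[0.0000 0.0000 0.0000 0.6915 16.3327 7.4326 0.2979 0.0000] k=[0 0 0 0 18 3 0 0]
t=4: x=[0.0000 0.0000 0.0000 0.7322 17.1069 3.6411 0.1277 0.0000] k=[0 0 0 4 21 7 0 0]
t=5: x=[0.0000 0.0000 0.1602 4.5927 20.2392 7.5989 0.2979 0.0000] k=[0 0 0 1 20 12 3 0]
t=6: x=[0.0000 0.0000 0.0401 1.7487 19.3858 12.4473 3.4390 0.1296] k=[0 0 3 5 18 10 7 0]
t=7: x=[0.0000 0.1183 2.9640 5.5263 17.5956 10.6273 7.2385 0.3023] k=[0 0 0 2 20 7 10 0]
t=8: x=[0.0000 0.0000 0.0801 2.6836 19.2231 7.9729 10.0103 0.4318] k=[0 0 0 0 23 10 8 0]

[0.0000, 0.0000, 0.0000, 0.0000, 0.2987, 0.1299, 0.1039, 0.0000]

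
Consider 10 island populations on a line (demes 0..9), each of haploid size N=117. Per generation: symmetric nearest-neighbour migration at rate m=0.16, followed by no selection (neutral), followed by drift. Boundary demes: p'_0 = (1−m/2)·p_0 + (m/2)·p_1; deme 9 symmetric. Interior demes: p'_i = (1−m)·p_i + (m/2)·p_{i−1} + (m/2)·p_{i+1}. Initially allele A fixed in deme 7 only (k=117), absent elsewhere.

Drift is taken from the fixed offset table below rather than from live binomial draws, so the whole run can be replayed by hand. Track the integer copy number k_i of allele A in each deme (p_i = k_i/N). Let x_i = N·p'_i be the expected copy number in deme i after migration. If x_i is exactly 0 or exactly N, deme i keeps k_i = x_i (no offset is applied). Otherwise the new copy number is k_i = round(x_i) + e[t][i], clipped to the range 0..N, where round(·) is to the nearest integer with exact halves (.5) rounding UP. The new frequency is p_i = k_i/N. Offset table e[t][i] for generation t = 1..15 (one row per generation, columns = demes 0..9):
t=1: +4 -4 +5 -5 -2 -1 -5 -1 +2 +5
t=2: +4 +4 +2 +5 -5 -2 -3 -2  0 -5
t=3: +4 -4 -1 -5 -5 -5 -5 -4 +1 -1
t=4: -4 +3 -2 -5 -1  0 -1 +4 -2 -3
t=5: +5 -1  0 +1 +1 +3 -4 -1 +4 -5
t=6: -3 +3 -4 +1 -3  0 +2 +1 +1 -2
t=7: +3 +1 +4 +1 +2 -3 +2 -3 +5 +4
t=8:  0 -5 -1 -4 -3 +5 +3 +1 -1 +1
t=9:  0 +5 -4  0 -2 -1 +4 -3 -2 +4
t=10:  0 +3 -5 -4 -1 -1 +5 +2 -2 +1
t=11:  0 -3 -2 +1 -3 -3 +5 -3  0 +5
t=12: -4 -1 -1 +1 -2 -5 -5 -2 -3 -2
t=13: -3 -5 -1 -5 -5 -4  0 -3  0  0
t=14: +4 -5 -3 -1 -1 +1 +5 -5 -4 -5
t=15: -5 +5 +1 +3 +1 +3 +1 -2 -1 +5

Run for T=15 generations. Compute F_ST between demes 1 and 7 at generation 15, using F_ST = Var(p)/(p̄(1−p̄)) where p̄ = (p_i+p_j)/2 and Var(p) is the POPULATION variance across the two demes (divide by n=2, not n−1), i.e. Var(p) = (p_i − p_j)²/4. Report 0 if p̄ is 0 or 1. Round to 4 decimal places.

t=0: k=[0 0 0 0 0 0 0 117 0 0]
t=1: x=[0.0000 0.0000 0.0000 0.0000 0.0000 0.0000 9.3600 98.2800 9.3600 0.0000] k=[0 0 0 0 0 0 4 97 11 0]
t=2: x=[0.0000 0.0000 0.0000 0.0000 0.0000 0.3200 11.1200 82.6800 17.0000 0.8800] k=[0 0 0 0 0 0 8 81 17 0]
t=3: x=[0.0000 0.0000 0.0000 0.0000 0.0000 0.6400 13.2000 70.0400 20.7600 1.3600] k=[0 0 0 0 0 0 8 66 22 0]
t=4: x=[0.0000 0.0000 0.0000 0.0000 0.0000 0.6400 12.0000 57.8400 23.7600 1.7600] k=[0 0 0 0 0 1 11 62 22 0]
t=5: x=[0.0000 0.0000 0.0000 0.0000 0.0800 1.7200 14.2800 54.7200 23.4400 1.7600] k=[0 0 0 0 1 5 10 54 27 0]
t=6: x=[0.0000 0.0000 0.0000 0.0800 1.2400 5.0800 13.1200 48.3200 27.0000 2.1600] k=[0 0 0 1 0 5 15 49 28 0]
t=7: x=[0.0000 0.0000 0.0800 0.8400 0.4800 5.4000 16.9200 44.6000 27.4400 2.2400] k=[0 0 4 2 2 2 19 42 32 6]
t=8: x=[0.0000 0.3200 3.5200 2.1600 2.0000 3.3600 19.4800 39.3600 30.7200 8.0800] k=[0 0 3 0 0 8 22 40 30 9]
t=9: x=[0.0000 0.2400 2.5200 0.2400 0.6400 8.4800 22.3200 37.7600 29.1200 10.6800] k=[0 5 0 0 0 7 26 35 27 15]
t=10: x=[0.4000 4.2000 0.4000 0.0000 0.5600 7.9600 25.2000 33.6400 26.6800 15.9600] k=[0 7 0 0 0 7 30 36 25 17]
t=11: x=[0.5600 5.8800 0.5600 0.0000 0.5600 8.2800 28.6400 34.6400 25.2400 17.6400] k=[1 3 0 0 0 5 34 32 25 23]
t=12: x=[1.1600 2.6000 0.2400 0.0000 0.4000 6.9200 31.5200 31.6000 25.4000 23.1600] k=[0 2 0 0 0 2 27 30 22 21]
t=13: x=[0.1600 1.6800 0.1600 0.0000 0.1600 3.8400 25.2400 29.1200 22.5600 21.0800] k=[0 0 0 0 0 0 25 26 23 21]
t=14: x=[0.0000 0.0000 0.0000 0.0000 0.0000 2.0000 23.0800 25.6800 23.0800 21.1600] k=[0 0 0 0 0 3 28 21 19 16]
t=15: x=[0.0000 0.0000 0.0000 0.0000 0.2400 4.7600 25.4400 21.4000 18.9200 16.2400] k=[0 0 0 0 1 8 26 19 18 21]

0.0884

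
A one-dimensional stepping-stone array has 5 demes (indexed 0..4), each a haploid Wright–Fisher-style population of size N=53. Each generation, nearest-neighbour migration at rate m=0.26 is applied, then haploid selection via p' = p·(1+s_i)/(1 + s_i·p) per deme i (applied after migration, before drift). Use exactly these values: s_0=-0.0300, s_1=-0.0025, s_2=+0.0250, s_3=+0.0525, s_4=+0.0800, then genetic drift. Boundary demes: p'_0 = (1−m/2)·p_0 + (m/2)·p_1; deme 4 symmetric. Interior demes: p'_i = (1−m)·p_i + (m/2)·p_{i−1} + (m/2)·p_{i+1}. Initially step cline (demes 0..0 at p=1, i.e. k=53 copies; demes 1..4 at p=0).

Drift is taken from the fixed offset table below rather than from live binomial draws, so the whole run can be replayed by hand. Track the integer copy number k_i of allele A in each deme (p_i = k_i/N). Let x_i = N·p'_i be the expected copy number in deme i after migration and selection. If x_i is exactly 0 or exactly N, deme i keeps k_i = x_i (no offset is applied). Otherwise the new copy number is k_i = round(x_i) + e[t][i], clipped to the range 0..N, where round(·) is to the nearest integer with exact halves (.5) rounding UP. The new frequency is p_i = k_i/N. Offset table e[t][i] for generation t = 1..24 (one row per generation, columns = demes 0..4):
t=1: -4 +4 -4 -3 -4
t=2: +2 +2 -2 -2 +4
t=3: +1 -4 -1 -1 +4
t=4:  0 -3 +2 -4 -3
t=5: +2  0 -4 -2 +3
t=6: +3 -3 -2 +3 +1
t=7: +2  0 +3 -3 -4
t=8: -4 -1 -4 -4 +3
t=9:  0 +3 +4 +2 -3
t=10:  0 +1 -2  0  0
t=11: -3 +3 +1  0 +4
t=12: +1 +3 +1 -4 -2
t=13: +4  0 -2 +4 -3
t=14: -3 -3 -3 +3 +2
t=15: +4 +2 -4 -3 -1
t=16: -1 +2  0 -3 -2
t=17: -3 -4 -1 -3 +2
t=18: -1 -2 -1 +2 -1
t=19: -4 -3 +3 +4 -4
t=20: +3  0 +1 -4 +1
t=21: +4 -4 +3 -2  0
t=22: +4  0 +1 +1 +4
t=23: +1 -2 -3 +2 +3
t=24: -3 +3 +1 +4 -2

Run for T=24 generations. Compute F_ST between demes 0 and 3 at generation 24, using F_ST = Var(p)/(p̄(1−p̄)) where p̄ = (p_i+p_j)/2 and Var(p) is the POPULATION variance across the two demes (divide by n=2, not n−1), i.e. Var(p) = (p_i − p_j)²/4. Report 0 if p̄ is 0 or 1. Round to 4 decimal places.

t=0: k=[53 0 0 0 0]
t=1: x=[45.9254 6.8750 0.0000 0.0000 0.0000] k=[42 11 0 0 0]
t=2: x=[37.6399 13.5747 1.4648 0.0000 0.0000] k=[40 16 0 0 0]
t=3: x=[36.5363 17.0111 2.1299 0.0000 0.0000] k=[38 13 1 0 0]
t=4: x=[34.3838 14.6634 2.4879 0.1368 0.0000] k=[34 12 4 0 0]
t=5: x=[30.7478 13.7944 4.6231 0.5470 0.0000] k=[33 14 1 0 0]
t=6: x=[30.1349 14.7533 2.6208 0.1368 0.0000] k=[33 12 1 3 0]
t=7: x=[29.8738 13.2751 2.7538 2.4676 0.4210] k=[32 13 6 0 0]
t=8: x=[29.1310 14.5336 6.2651 0.8203 0.0000] k=[25 14 2 0 0]
t=9: x=[23.1721 13.8444 3.3772 0.2736 0.0000] k=[23 17 7 2 0]
t=10: x=[21.8279 16.4516 7.8131 2.5095 0.2807] k=[22 17 6 3 0]
t=11: x=[20.9628 16.1918 7.1921 3.1481 0.4210] k=[18 19 8 3 4]
t=12: x=[17.7684 17.4107 8.9624 3.9636 4.1553] k=[19 20 10 0 2]
t=13: x=[18.7592 18.5398 10.2019 1.6394 1.8743] k=[23 19 8 6 0]
t=14: x=[22.0866 18.0602 9.3588 5.7366 0.8414] k=[19 15 6 9 3]
t=15: x=[18.1151 14.3238 7.7215 8.1776 4.0592] k=[22 16 4 5 3]
t=16: x=[20.8336 15.1929 5.8166 4.8300 3.5036] k=[20 17 6 2 2]
t=17: x=[19.2352 15.9321 7.0597 2.6457 2.1535] k=[16 12 6 0 4]
t=18: x=[15.1483 11.7171 6.1326 1.3665 3.7388] k=[14 10 5 3 3]
t=19: x=[13.1761 9.8499 5.5107 3.4201 3.2254] k=[9 7 9 7 0]
t=20: x=[8.5199 7.5039 8.6574 6.6416 0.9815] k=[12 8 10 3 2]
t=21: x=[11.2084 8.7617 9.0132 3.9636 2.2930] k=[15 5 12 2 2]
t=22: x=[13.3929 7.1944 9.9886 3.4619 2.1535] k=[17 7 11 4 6]
t=23: x=[15.3656 8.8016 9.7652 5.4137 6.1460] k=[16 7 7 7 9]
t=24: x=[14.5069 8.1527 7.1514 7.5866 9.3163] k=[12 11 8 12 7]

0.0000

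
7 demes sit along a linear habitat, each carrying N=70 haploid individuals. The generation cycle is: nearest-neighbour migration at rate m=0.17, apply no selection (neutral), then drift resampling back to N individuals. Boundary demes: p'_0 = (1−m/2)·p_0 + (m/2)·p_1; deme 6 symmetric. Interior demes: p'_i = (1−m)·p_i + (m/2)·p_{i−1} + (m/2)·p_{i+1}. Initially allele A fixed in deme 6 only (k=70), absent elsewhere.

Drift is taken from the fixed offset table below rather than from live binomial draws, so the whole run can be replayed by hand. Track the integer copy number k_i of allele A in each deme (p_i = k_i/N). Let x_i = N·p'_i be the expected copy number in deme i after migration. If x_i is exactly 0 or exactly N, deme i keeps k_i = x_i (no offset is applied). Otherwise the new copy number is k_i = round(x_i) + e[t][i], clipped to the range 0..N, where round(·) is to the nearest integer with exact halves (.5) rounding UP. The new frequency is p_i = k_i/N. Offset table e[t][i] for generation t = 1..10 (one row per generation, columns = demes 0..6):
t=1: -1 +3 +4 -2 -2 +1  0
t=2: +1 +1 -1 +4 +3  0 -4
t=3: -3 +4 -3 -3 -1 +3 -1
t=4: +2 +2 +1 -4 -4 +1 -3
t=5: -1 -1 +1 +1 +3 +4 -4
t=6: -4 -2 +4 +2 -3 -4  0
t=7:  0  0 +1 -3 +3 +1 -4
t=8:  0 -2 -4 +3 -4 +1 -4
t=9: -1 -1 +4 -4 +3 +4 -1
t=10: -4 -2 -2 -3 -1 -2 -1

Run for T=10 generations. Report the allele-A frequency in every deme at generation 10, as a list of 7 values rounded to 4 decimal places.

[0.0000, 0.0000, 0.0143, 0.0000, 0.1286, 0.3143, 0.3571]

t=0: k=[0 0 0 0 0 0 70]
t=1: x=[0.0000 0.0000 0.0000 0.0000 0.0000 5.9500 64.0500] k=[0 0 0 0 0 7 64]
t=2: x=[0.0000 0.0000 0.0000 0.0000 0.5950 11.2500 59.1550] k=[0 0 0 0 4 11 55]
t=3: x=[0.0000 0.0000 0.0000 0.3400 4.2550 14.1450 51.2600] k=[0 0 0 0 3 17 50]
t=4: x=[0.0000 0.0000 0.0000 0.2550 3.9350 18.6150 47.1950] k=[0 0 0 0 0 20 44]
t=5: x=[0.0000 0.0000 0.0000 0.0000 1.7000 20.3400 41.9600] k=[0 0 0 0 5 24 38]
t=6: x=[0.0000 0.0000 0.0000 0.4250 6.1900 23.5750 36.8100] k=[0 0 0 2 3 20 37]
t=7: x=[0.0000 0.0000 0.1700 1.9150 4.3600 20.0000 35.5550] k=[0 0 1 0 7 21 32]
t=8: x=[0.0000 0.0850 0.8300 0.6800 7.5950 20.7450 31.0650] k=[0 0 0 4 4 22 27]
t=9: x=[0.0000 0.0000 0.3400 3.6600 5.5300 20.8950 26.5750] k=[0 0 4 0 9 25 26]
t=10: x=[0.0000 0.3400 3.3200 1.1050 9.5950 23.7250 25.9150] k=[0 0 1 0 9 22 25]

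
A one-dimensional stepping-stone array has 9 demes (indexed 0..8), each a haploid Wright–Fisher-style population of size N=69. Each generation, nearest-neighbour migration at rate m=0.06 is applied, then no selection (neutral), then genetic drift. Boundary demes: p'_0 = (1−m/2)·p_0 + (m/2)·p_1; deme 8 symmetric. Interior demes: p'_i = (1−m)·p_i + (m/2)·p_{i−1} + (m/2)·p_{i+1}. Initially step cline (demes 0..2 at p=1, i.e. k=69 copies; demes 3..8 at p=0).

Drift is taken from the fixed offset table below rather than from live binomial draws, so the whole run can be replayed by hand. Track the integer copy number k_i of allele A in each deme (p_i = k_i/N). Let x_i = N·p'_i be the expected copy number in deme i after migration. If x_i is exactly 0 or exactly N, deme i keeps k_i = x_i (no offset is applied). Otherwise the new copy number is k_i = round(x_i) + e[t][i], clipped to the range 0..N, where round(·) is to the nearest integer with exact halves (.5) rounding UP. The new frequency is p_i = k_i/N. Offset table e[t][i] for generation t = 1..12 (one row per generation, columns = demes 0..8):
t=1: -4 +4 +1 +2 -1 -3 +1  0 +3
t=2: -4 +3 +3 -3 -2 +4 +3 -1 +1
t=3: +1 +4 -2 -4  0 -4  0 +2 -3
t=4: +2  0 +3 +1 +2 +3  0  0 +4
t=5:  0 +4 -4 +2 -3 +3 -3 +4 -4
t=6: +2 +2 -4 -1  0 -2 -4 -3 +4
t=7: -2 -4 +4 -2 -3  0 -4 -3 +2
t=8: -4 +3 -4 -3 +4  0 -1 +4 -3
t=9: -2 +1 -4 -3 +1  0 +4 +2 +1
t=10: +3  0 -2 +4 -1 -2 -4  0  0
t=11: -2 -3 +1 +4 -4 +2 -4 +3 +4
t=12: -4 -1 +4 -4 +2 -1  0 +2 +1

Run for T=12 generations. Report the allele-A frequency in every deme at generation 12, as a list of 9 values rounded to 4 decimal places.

t=0: k=[69 69 69 0 0 0 0 0 0]
t=1: x=[69.0000 69.0000 66.9300 2.0700 0.0000 0.0000 0.0000 0.0000 0.0000] k=[69 69 68 4 0 0 0 0 0]
t=2: x=[69.0000 68.9700 66.1100 5.8000 0.1200 0.0000 0.0000 0.0000 0.0000] k=[69 69 69 3 0 0 0 0 0]
t=3: x=[69.0000 69.0000 67.0200 4.8900 0.0900 0.0000 0.0000 0.0000 0.0000] k=[69 69 65 1 0 0 0 0 0]
t=4: x=[69.0000 68.8800 63.2000 2.8900 0.0300 0.0000 0.0000 0.0000 0.0000] k=[69 69 66 4 2 0 0 0 0]
t=5: x=[69.0000 68.9100 64.2300 5.8000 2.0000 0.0600 0.0000 0.0000 0.0000] k=[69 69 60 8 0 3 0 0 0]
t=6: x=[69.0000 68.7300 58.7100 9.3200 0.3300 2.8200 0.0900 0.0000 0.0000] k=[69 69 55 8 0 1 0 0 0]
t=7: x=[69.0000 68.5800 54.0100 9.1700 0.2700 0.9400 0.0300 0.0000 0.0000] k=[69 65 58 7 0 1 0 0 0]
t=8: x=[68.8800 64.9100 56.6800 8.3200 0.2400 0.9400 0.0300 0.0000 0.0000] k=[65 68 53 5 4 1 0 0 0]
t=9: x=[65.0900 67.4600 52.0100 6.4100 3.9400 1.0600 0.0300 0.0000 0.0000] k=[63 68 48 3 5 1 4 0 0]
t=10: x=[63.1500 67.2500 47.2500 4.4100 4.8200 1.2100 3.7900 0.1200 0.0000] k=[66 67 45 8 4 0 0 0 0]
t=11: x=[66.0300 66.3100 44.5500 8.9900 4.0000 0.1200 0.0000 0.0000 0.0000] k=[64 63 46 13 0 2 0 0 0]
t=12: x=[63.9700 62.5200 45.5200 13.6000 0.4500 1.8800 0.0600 0.0000 0.0000] k=[60 62 50 10 2 1 0 0 0]

[0.8696, 0.8986, 0.7246, 0.1449, 0.0290, 0.0145, 0.0000, 0.0000, 0.0000]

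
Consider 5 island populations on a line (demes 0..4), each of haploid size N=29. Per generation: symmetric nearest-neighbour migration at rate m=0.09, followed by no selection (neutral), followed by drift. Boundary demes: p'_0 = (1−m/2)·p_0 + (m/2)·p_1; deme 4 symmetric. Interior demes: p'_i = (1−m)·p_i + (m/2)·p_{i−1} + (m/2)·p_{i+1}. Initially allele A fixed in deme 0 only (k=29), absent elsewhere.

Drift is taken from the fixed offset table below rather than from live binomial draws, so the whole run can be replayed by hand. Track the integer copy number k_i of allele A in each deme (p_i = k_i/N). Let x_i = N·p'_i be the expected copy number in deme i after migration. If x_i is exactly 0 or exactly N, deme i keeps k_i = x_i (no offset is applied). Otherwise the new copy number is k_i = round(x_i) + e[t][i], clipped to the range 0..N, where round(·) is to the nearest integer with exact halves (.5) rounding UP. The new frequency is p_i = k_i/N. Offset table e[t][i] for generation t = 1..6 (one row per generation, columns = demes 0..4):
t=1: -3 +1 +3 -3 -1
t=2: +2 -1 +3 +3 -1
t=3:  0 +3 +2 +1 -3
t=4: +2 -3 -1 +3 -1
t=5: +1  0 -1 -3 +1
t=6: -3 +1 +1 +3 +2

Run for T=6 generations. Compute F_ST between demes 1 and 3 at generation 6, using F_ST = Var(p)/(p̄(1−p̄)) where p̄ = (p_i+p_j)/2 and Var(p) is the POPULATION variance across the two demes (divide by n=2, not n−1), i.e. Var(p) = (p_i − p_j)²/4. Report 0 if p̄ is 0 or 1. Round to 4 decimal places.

0.0174

t=0: k=[29 0 0 0 0]
t=1: x=[27.6950 1.3050 0.0000 0.0000 0.0000] k=[25 2 0 0 0]
t=2: x=[23.9650 2.9450 0.0900 0.0000 0.0000] k=[26 2 3 0 0]
t=3: x=[24.9200 3.1250 2.8200 0.1350 0.0000] k=[25 6 5 1 0]
t=4: x=[24.1450 6.8100 4.8650 1.1350 0.0450] k=[26 4 4 4 0]
t=5: x=[25.0100 4.9900 4.0000 3.8200 0.1800] k=[26 5 3 1 1]
t=6: x=[25.0550 5.8550 3.0000 1.0900 1.0000] k=[22 7 4 4 3]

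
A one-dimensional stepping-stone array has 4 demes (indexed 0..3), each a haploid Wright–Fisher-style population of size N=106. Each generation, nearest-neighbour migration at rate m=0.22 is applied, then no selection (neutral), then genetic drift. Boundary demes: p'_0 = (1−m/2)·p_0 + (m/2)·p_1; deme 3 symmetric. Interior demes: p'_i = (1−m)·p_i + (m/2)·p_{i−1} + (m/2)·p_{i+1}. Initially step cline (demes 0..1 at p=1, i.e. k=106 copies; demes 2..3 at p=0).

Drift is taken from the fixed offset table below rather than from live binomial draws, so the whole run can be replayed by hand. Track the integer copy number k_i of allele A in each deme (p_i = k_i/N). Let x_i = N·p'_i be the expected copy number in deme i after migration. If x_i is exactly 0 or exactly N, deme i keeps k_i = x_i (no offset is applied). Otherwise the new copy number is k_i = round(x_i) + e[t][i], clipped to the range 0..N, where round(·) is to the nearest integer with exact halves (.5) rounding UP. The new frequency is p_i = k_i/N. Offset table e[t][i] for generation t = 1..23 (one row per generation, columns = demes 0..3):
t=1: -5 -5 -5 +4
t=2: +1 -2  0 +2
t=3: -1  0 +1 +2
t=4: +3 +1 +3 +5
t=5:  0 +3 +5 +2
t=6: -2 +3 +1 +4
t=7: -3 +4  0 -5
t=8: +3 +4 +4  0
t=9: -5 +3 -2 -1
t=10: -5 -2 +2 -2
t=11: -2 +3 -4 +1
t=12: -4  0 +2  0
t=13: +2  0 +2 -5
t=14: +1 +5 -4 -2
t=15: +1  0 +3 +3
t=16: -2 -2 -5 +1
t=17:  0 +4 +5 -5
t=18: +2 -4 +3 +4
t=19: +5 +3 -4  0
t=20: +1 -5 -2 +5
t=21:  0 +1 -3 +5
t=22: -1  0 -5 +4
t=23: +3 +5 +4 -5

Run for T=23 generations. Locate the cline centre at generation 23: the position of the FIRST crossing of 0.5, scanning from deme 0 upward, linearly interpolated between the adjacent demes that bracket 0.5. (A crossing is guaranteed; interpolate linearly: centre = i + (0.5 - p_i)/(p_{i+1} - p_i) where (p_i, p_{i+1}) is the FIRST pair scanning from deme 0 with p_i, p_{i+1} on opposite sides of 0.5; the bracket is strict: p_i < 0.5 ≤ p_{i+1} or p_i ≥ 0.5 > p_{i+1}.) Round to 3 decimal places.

1.875

t=0: k=[106 106 0 0]
t=1: x=[106.0000 94.3400 11.6600 0.0000] k=[106 89 7 0]
t=2: x=[104.1300 81.8500 15.2500 0.7700] k=[105 80 15 3]
t=3: x=[102.2500 75.6000 20.8300 4.3200] k=[101 76 22 6]
t=4: x=[98.2500 72.8100 26.1800 7.7600] k=[101 74 29 13]
t=5: x=[98.0300 72.0200 32.1900 14.7600] k=[98 75 37 17]
t=6: x=[95.4700 73.3500 38.9800 19.2000] k=[93 76 40 23]
t=7: x=[91.1300 73.9100 42.0900 24.8700] k=[88 78 42 20]
t=8: x=[86.9000 75.1400 43.5400 22.4200] k=[90 79 48 22]
t=9: x=[88.7900 76.8000 48.5500 24.8600] k=[84 80 47 24]
t=10: x=[83.5600 76.8100 48.1000 26.5300] k=[79 75 50 25]
t=11: x=[78.5600 72.6900 50.0000 27.7500] k=[77 76 46 29]
t=12: x=[76.8900 72.8100 47.4300 30.8700] k=[73 73 49 31]
t=13: x=[73.0000 70.3600 49.6600 32.9800] k=[75 70 52 28]
t=14: x=[74.4500 68.5700 51.3400 30.6400] k=[75 74 47 29]
t=15: x=[74.8900 71.1400 47.9900 30.9800] k=[76 71 51 34]
t=16: x=[75.4500 69.3500 51.3300 35.8700] k=[73 67 46 37]
t=17: x=[72.3400 65.3500 47.3200 37.9900] k=[72 69 52 33]
t=18: x=[71.6700 67.4600 51.7800 35.0900] k=[74 63 55 39]
t=19: x=[72.7900 63.3300 54.1200 40.7600] k=[78 66 50 41]
t=20: x=[76.6800 65.5600 50.7700 41.9900] k=[78 61 49 47]
t=21: x=[76.1300 61.5500 50.1000 47.2200] k=[76 63 47 52]
t=22: x=[74.5700 62.6700 49.3100 51.4500] k=[74 63 44 55]
t=23: x=[72.7900 62.1200 47.3000 53.7900] k=[76 67 51 49]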